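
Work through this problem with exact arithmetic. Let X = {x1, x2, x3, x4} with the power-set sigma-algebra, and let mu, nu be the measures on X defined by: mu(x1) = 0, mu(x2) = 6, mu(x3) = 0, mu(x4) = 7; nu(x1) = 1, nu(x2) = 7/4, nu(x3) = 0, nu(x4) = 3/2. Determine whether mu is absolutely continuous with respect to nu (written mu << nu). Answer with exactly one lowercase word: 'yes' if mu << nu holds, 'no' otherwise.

mu << nu means: every nu-null measurable set is also mu-null; equivalently, for every atom x, if nu({x}) = 0 then mu({x}) = 0.
Checking each atom:
  x1: nu = 1 > 0 -> no constraint.
  x2: nu = 7/4 > 0 -> no constraint.
  x3: nu = 0, mu = 0 -> consistent with mu << nu.
  x4: nu = 3/2 > 0 -> no constraint.
No atom violates the condition. Therefore mu << nu.

yes


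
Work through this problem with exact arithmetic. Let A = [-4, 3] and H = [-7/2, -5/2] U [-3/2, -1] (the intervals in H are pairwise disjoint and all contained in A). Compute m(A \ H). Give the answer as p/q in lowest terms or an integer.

The ambient interval has length m(A) = 3 - (-4) = 7.
Since the holes are disjoint and sit inside A, by finite additivity
  m(H) = sum_i (b_i - a_i), and m(A \ H) = m(A) - m(H).
Computing the hole measures:
  m(H_1) = -5/2 - (-7/2) = 1.
  m(H_2) = -1 - (-3/2) = 1/2.
Summed: m(H) = 1 + 1/2 = 3/2.
So m(A \ H) = 7 - 3/2 = 11/2.

11/2


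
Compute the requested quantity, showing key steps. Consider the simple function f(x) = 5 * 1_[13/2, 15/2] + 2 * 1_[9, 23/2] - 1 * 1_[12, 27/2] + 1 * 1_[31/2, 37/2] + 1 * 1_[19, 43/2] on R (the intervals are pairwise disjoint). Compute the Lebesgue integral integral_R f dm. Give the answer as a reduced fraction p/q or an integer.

For a simple function f = sum_i c_i * 1_{A_i} with disjoint A_i,
  integral f dm = sum_i c_i * m(A_i).
Lengths of the A_i:
  m(A_1) = 15/2 - 13/2 = 1.
  m(A_2) = 23/2 - 9 = 5/2.
  m(A_3) = 27/2 - 12 = 3/2.
  m(A_4) = 37/2 - 31/2 = 3.
  m(A_5) = 43/2 - 19 = 5/2.
Contributions c_i * m(A_i):
  (5) * (1) = 5.
  (2) * (5/2) = 5.
  (-1) * (3/2) = -3/2.
  (1) * (3) = 3.
  (1) * (5/2) = 5/2.
Total: 5 + 5 - 3/2 + 3 + 5/2 = 14.

14


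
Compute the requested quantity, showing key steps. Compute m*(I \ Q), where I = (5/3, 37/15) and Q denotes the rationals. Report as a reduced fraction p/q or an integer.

The interval I = (5/3, 37/15) has m(I) = 37/15 - 5/3 = 4/5 (endpoints are measure-zero, so open/closed/half-open agree). Write I = (I cap Q) u (I \ Q). The rationals in I are countable, so m*(I cap Q) = 0 (cover each rational by intervals whose total length is arbitrarily small). By countable subadditivity m*(I) <= m*(I cap Q) + m*(I \ Q), hence m*(I \ Q) >= m(I) = 4/5. The reverse inequality m*(I \ Q) <= m*(I) = 4/5 is trivial since (I \ Q) is a subset of I. Therefore m*(I \ Q) = 4/5.

4/5


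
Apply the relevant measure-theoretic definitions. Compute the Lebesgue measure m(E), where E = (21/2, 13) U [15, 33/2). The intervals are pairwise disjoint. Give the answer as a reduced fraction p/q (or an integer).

For pairwise disjoint intervals, m(union_i I_i) = sum_i m(I_i),
and m is invariant under swapping open/closed endpoints (single points have measure 0).
So m(E) = sum_i (b_i - a_i).
  I_1 has length 13 - 21/2 = 5/2.
  I_2 has length 33/2 - 15 = 3/2.
Summing:
  m(E) = 5/2 + 3/2 = 4.

4


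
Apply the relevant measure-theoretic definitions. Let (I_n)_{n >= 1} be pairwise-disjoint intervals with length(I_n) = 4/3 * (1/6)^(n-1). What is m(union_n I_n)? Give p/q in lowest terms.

By countable additivity of the Lebesgue measure on pairwise disjoint measurable sets,
  m(union_{n >= 1} I_n) = sum_{n >= 1} m(I_n) = sum_{n >= 1} a * r^(n-1),
  with a = 4/3 and r = 1/6.
Since 0 < r = 1/6 < 1, the geometric series converges:
  sum_{n >= 1} a * r^(n-1) = a / (1 - r).
  = 4/3 / (1 - 1/6)
  = 4/3 / (5/6)
  = 8/5.

8/5


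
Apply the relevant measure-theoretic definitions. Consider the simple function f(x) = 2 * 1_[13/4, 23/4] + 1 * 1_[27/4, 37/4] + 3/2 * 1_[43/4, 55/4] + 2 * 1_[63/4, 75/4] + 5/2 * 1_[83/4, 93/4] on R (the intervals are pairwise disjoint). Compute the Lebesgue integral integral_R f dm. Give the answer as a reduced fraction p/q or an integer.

For a simple function f = sum_i c_i * 1_{A_i} with disjoint A_i,
  integral f dm = sum_i c_i * m(A_i).
Lengths of the A_i:
  m(A_1) = 23/4 - 13/4 = 5/2.
  m(A_2) = 37/4 - 27/4 = 5/2.
  m(A_3) = 55/4 - 43/4 = 3.
  m(A_4) = 75/4 - 63/4 = 3.
  m(A_5) = 93/4 - 83/4 = 5/2.
Contributions c_i * m(A_i):
  (2) * (5/2) = 5.
  (1) * (5/2) = 5/2.
  (3/2) * (3) = 9/2.
  (2) * (3) = 6.
  (5/2) * (5/2) = 25/4.
Total: 5 + 5/2 + 9/2 + 6 + 25/4 = 97/4.

97/4


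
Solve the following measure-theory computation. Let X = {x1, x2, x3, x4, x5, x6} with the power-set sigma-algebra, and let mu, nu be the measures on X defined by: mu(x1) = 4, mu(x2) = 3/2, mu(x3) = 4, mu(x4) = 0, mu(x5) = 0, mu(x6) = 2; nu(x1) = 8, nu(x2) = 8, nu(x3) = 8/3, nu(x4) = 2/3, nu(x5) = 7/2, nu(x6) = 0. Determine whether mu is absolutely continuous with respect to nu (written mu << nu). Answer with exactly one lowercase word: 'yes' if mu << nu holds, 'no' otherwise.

mu << nu means: every nu-null measurable set is also mu-null; equivalently, for every atom x, if nu({x}) = 0 then mu({x}) = 0.
Checking each atom:
  x1: nu = 8 > 0 -> no constraint.
  x2: nu = 8 > 0 -> no constraint.
  x3: nu = 8/3 > 0 -> no constraint.
  x4: nu = 2/3 > 0 -> no constraint.
  x5: nu = 7/2 > 0 -> no constraint.
  x6: nu = 0, mu = 2 > 0 -> violates mu << nu.
The atom(s) x6 violate the condition (nu = 0 but mu > 0). Therefore mu is NOT absolutely continuous w.r.t. nu.

no


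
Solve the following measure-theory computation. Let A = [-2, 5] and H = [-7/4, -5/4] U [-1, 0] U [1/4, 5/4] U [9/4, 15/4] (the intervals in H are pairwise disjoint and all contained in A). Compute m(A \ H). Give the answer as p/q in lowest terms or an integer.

The ambient interval has length m(A) = 5 - (-2) = 7.
Since the holes are disjoint and sit inside A, by finite additivity
  m(H) = sum_i (b_i - a_i), and m(A \ H) = m(A) - m(H).
Computing the hole measures:
  m(H_1) = -5/4 - (-7/4) = 1/2.
  m(H_2) = 0 - (-1) = 1.
  m(H_3) = 5/4 - 1/4 = 1.
  m(H_4) = 15/4 - 9/4 = 3/2.
Summed: m(H) = 1/2 + 1 + 1 + 3/2 = 4.
So m(A \ H) = 7 - 4 = 3.

3


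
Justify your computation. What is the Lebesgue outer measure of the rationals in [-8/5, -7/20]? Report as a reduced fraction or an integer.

The set Q cap [-8/5, -7/20] is countable (a subset of the countable set Q). Lebesgue outer measure of any countable set is 0: each singleton {q} has m*({q}) = 0, and by countable subadditivity m*(union_k {q_k}) <= sum_k m*({q_k}) = sum_k 0 = 0. The reverse inequality m*(E) >= 0 is automatic. So m*(Q cap [-8/5, -7/20]) = 0.

0


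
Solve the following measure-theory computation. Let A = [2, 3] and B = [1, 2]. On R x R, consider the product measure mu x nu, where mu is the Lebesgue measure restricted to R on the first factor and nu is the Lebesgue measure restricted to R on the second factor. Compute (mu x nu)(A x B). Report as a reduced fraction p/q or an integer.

For a measurable rectangle A x B, the product measure satisfies
  (mu x nu)(A x B) = mu(A) * nu(B).
  mu(A) = 1.
  nu(B) = 1.
  (mu x nu)(A x B) = 1 * 1 = 1.

1


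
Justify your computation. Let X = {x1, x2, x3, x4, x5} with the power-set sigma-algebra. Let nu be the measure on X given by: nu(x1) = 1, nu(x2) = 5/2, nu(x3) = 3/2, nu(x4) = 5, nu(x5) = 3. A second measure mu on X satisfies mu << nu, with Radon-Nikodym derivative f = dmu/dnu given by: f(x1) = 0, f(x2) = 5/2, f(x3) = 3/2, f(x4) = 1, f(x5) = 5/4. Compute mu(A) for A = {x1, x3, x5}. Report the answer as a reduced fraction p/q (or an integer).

By the defining property of the Radon-Nikodym derivative, for every measurable set A,
  mu(A) = integral_A f dnu.
Since nu is a discrete measure concentrated on the atoms of X, the integral over A reduces to the sum
  mu(A) = sum_{x in A} f(x) * nu({x}).
Computing each term:
  x1: f(x1) * nu(x1) = 0 * 1 = 0.
  x3: f(x3) * nu(x3) = 3/2 * 3/2 = 9/4.
  x5: f(x5) * nu(x5) = 5/4 * 3 = 15/4.
Summing: mu(A) = 0 + 9/4 + 15/4 = 6.

6


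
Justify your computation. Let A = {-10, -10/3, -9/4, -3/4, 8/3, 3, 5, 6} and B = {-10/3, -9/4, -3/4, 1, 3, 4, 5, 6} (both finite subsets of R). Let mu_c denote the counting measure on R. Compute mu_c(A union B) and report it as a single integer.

Counting measure on a finite set equals cardinality. By inclusion-exclusion, |A union B| = |A| + |B| - |A cap B|.
|A| = 8, |B| = 8, |A cap B| = 6.
So mu_c(A union B) = 8 + 8 - 6 = 10.

10


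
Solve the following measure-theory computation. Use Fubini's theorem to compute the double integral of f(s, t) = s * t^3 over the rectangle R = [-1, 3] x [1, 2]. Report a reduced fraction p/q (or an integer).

f(s, t) is a tensor product of a function of s and a function of t, and both factors are bounded continuous (hence Lebesgue integrable) on the rectangle, so Fubini's theorem applies:
  integral_R f d(m x m) = (integral_a1^b1 s ds) * (integral_a2^b2 t^3 dt).
Inner integral in s: integral_{-1}^{3} s ds = (3^2 - (-1)^2)/2
  = 4.
Inner integral in t: integral_{1}^{2} t^3 dt = (2^4 - 1^4)/4
  = 15/4.
Product: (4) * (15/4) = 15.

15


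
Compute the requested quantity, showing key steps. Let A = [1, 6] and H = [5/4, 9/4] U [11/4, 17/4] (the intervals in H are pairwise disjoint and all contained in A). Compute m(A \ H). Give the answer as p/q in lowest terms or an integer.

The ambient interval has length m(A) = 6 - 1 = 5.
Since the holes are disjoint and sit inside A, by finite additivity
  m(H) = sum_i (b_i - a_i), and m(A \ H) = m(A) - m(H).
Computing the hole measures:
  m(H_1) = 9/4 - 5/4 = 1.
  m(H_2) = 17/4 - 11/4 = 3/2.
Summed: m(H) = 1 + 3/2 = 5/2.
So m(A \ H) = 5 - 5/2 = 5/2.

5/2


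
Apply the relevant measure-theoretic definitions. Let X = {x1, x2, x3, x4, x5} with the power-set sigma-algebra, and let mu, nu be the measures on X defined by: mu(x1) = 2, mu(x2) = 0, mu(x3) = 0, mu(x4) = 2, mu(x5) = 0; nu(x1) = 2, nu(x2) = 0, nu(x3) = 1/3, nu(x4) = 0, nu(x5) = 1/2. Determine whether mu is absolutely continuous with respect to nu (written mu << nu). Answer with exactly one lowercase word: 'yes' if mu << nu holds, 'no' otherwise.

mu << nu means: every nu-null measurable set is also mu-null; equivalently, for every atom x, if nu({x}) = 0 then mu({x}) = 0.
Checking each atom:
  x1: nu = 2 > 0 -> no constraint.
  x2: nu = 0, mu = 0 -> consistent with mu << nu.
  x3: nu = 1/3 > 0 -> no constraint.
  x4: nu = 0, mu = 2 > 0 -> violates mu << nu.
  x5: nu = 1/2 > 0 -> no constraint.
The atom(s) x4 violate the condition (nu = 0 but mu > 0). Therefore mu is NOT absolutely continuous w.r.t. nu.

no


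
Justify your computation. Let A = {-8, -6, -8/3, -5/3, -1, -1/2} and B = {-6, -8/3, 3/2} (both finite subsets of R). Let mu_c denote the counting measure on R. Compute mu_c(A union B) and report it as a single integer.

Counting measure on a finite set equals cardinality. By inclusion-exclusion, |A union B| = |A| + |B| - |A cap B|.
|A| = 6, |B| = 3, |A cap B| = 2.
So mu_c(A union B) = 6 + 3 - 2 = 7.

7


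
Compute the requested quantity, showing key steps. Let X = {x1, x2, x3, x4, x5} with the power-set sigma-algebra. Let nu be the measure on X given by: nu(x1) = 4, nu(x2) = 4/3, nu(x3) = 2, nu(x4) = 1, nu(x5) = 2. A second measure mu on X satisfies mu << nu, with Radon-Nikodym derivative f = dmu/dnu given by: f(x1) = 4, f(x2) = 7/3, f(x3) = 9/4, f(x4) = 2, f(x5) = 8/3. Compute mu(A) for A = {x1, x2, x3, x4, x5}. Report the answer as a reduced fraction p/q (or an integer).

By the defining property of the Radon-Nikodym derivative, for every measurable set A,
  mu(A) = integral_A f dnu.
Since nu is a discrete measure concentrated on the atoms of X, the integral over A reduces to the sum
  mu(A) = sum_{x in A} f(x) * nu({x}).
Computing each term:
  x1: f(x1) * nu(x1) = 4 * 4 = 16.
  x2: f(x2) * nu(x2) = 7/3 * 4/3 = 28/9.
  x3: f(x3) * nu(x3) = 9/4 * 2 = 9/2.
  x4: f(x4) * nu(x4) = 2 * 1 = 2.
  x5: f(x5) * nu(x5) = 8/3 * 2 = 16/3.
Summing: mu(A) = 16 + 28/9 + 9/2 + 2 + 16/3 = 557/18.

557/18


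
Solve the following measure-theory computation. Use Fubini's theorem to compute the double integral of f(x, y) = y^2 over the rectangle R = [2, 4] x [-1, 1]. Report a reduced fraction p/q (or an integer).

f(x, y) is a tensor product of a function of x and a function of y, and both factors are bounded continuous (hence Lebesgue integrable) on the rectangle, so Fubini's theorem applies:
  integral_R f d(m x m) = (integral_a1^b1 1 dx) * (integral_a2^b2 y^2 dy).
Inner integral in x: integral_{2}^{4} 1 dx = (4^1 - 2^1)/1
  = 2.
Inner integral in y: integral_{-1}^{1} y^2 dy = (1^3 - (-1)^3)/3
  = 2/3.
Product: (2) * (2/3) = 4/3.

4/3


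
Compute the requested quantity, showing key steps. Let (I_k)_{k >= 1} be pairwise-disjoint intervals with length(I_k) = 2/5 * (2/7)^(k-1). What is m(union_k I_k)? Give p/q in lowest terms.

By countable additivity of the Lebesgue measure on pairwise disjoint measurable sets,
  m(union_{k >= 1} I_k) = sum_{k >= 1} m(I_k) = sum_{k >= 1} a * r^(k-1),
  with a = 2/5 and r = 2/7.
Since 0 < r = 2/7 < 1, the geometric series converges:
  sum_{k >= 1} a * r^(k-1) = a / (1 - r).
  = 2/5 / (1 - 2/7)
  = 2/5 / (5/7)
  = 14/25.

14/25


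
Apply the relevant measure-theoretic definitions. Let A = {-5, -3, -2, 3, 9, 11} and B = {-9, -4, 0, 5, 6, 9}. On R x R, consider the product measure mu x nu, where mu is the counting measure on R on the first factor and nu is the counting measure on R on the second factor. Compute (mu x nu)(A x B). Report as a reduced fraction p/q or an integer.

For a measurable rectangle A x B, the product measure satisfies
  (mu x nu)(A x B) = mu(A) * nu(B).
  mu(A) = 6.
  nu(B) = 6.
  (mu x nu)(A x B) = 6 * 6 = 36.

36


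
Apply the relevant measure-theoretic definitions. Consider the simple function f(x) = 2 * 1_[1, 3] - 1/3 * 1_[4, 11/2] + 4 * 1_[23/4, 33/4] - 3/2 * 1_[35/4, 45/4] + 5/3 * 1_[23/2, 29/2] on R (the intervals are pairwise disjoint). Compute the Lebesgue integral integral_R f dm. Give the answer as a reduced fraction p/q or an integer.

For a simple function f = sum_i c_i * 1_{A_i} with disjoint A_i,
  integral f dm = sum_i c_i * m(A_i).
Lengths of the A_i:
  m(A_1) = 3 - 1 = 2.
  m(A_2) = 11/2 - 4 = 3/2.
  m(A_3) = 33/4 - 23/4 = 5/2.
  m(A_4) = 45/4 - 35/4 = 5/2.
  m(A_5) = 29/2 - 23/2 = 3.
Contributions c_i * m(A_i):
  (2) * (2) = 4.
  (-1/3) * (3/2) = -1/2.
  (4) * (5/2) = 10.
  (-3/2) * (5/2) = -15/4.
  (5/3) * (3) = 5.
Total: 4 - 1/2 + 10 - 15/4 + 5 = 59/4.

59/4


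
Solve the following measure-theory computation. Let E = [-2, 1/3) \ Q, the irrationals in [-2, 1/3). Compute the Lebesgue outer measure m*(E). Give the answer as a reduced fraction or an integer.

The interval I = [-2, 1/3) has m(I) = 1/3 - (-2) = 7/3 (endpoints are measure-zero, so open/closed/half-open agree). Write I = (I cap Q) u (I \ Q). The rationals in I are countable, so m*(I cap Q) = 0 (cover each rational by intervals whose total length is arbitrarily small). By countable subadditivity m*(I) <= m*(I cap Q) + m*(I \ Q), hence m*(I \ Q) >= m(I) = 7/3. The reverse inequality m*(I \ Q) <= m*(I) = 7/3 is trivial since (I \ Q) is a subset of I. Therefore m*(I \ Q) = 7/3.

7/3


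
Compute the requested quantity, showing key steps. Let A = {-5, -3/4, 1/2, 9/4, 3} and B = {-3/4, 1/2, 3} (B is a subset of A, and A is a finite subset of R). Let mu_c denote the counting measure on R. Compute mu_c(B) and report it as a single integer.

Counting measure assigns mu_c(E) = |E| (number of elements) when E is finite.
B has 3 element(s), so mu_c(B) = 3.

3


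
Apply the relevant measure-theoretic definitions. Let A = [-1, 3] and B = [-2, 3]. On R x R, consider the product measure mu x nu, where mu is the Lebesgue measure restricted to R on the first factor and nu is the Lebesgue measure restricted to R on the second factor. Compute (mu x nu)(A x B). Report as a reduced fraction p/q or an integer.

For a measurable rectangle A x B, the product measure satisfies
  (mu x nu)(A x B) = mu(A) * nu(B).
  mu(A) = 4.
  nu(B) = 5.
  (mu x nu)(A x B) = 4 * 5 = 20.

20


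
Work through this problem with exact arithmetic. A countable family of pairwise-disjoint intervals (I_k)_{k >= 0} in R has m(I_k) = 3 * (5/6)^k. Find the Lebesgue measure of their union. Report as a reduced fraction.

By countable additivity of the Lebesgue measure on pairwise disjoint measurable sets,
  m(union_{k >= 0} I_k) = sum_{k >= 0} m(I_k) = sum_{k >= 0} a * r^k,
  with a = 3 and r = 5/6.
Since 0 < r = 5/6 < 1, the geometric series converges:
  sum_{k >= 0} a * r^k = a / (1 - r).
  = 3 / (1 - 5/6)
  = 3 / (1/6)
  = 18.

18


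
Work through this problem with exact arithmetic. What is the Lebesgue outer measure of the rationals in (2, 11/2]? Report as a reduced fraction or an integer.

The set Q cap (2, 11/2] is countable (a subset of the countable set Q). Lebesgue outer measure of any countable set is 0: each singleton {q} has m*({q}) = 0, and by countable subadditivity m*(union_k {q_k}) <= sum_k m*({q_k}) = sum_k 0 = 0. The reverse inequality m*(E) >= 0 is automatic. So m*(Q cap (2, 11/2]) = 0.

0


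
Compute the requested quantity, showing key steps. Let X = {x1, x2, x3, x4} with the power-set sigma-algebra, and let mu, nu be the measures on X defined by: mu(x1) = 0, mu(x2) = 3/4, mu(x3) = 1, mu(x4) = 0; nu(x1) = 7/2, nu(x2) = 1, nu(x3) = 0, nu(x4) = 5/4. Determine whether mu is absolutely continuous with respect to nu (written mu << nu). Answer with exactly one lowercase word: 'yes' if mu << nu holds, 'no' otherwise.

mu << nu means: every nu-null measurable set is also mu-null; equivalently, for every atom x, if nu({x}) = 0 then mu({x}) = 0.
Checking each atom:
  x1: nu = 7/2 > 0 -> no constraint.
  x2: nu = 1 > 0 -> no constraint.
  x3: nu = 0, mu = 1 > 0 -> violates mu << nu.
  x4: nu = 5/4 > 0 -> no constraint.
The atom(s) x3 violate the condition (nu = 0 but mu > 0). Therefore mu is NOT absolutely continuous w.r.t. nu.

no


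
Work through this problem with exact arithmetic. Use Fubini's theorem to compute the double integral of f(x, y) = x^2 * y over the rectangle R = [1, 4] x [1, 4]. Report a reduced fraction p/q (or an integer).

f(x, y) is a tensor product of a function of x and a function of y, and both factors are bounded continuous (hence Lebesgue integrable) on the rectangle, so Fubini's theorem applies:
  integral_R f d(m x m) = (integral_a1^b1 x^2 dx) * (integral_a2^b2 y dy).
Inner integral in x: integral_{1}^{4} x^2 dx = (4^3 - 1^3)/3
  = 21.
Inner integral in y: integral_{1}^{4} y dy = (4^2 - 1^2)/2
  = 15/2.
Product: (21) * (15/2) = 315/2.

315/2


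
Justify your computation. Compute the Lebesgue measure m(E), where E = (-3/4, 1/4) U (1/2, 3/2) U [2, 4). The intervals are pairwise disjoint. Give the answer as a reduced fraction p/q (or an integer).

For pairwise disjoint intervals, m(union_i I_i) = sum_i m(I_i),
and m is invariant under swapping open/closed endpoints (single points have measure 0).
So m(E) = sum_i (b_i - a_i).
  I_1 has length 1/4 - (-3/4) = 1.
  I_2 has length 3/2 - 1/2 = 1.
  I_3 has length 4 - 2 = 2.
Summing:
  m(E) = 1 + 1 + 2 = 4.

4


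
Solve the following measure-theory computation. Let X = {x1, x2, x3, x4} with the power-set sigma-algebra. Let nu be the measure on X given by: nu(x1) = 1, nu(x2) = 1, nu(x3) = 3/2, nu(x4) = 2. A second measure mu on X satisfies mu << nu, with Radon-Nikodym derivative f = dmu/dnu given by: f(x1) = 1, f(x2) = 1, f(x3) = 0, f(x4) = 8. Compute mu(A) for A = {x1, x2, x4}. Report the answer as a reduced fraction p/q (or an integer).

By the defining property of the Radon-Nikodym derivative, for every measurable set A,
  mu(A) = integral_A f dnu.
Since nu is a discrete measure concentrated on the atoms of X, the integral over A reduces to the sum
  mu(A) = sum_{x in A} f(x) * nu({x}).
Computing each term:
  x1: f(x1) * nu(x1) = 1 * 1 = 1.
  x2: f(x2) * nu(x2) = 1 * 1 = 1.
  x4: f(x4) * nu(x4) = 8 * 2 = 16.
Summing: mu(A) = 1 + 1 + 16 = 18.

18


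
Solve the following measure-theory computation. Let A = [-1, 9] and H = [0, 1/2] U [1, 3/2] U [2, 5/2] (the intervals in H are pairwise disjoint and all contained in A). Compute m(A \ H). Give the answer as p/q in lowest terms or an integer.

The ambient interval has length m(A) = 9 - (-1) = 10.
Since the holes are disjoint and sit inside A, by finite additivity
  m(H) = sum_i (b_i - a_i), and m(A \ H) = m(A) - m(H).
Computing the hole measures:
  m(H_1) = 1/2 - 0 = 1/2.
  m(H_2) = 3/2 - 1 = 1/2.
  m(H_3) = 5/2 - 2 = 1/2.
Summed: m(H) = 1/2 + 1/2 + 1/2 = 3/2.
So m(A \ H) = 10 - 3/2 = 17/2.

17/2


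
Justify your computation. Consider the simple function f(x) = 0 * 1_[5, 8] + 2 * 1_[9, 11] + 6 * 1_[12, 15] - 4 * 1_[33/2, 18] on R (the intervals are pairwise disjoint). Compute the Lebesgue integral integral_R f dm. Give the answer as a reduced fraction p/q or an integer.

For a simple function f = sum_i c_i * 1_{A_i} with disjoint A_i,
  integral f dm = sum_i c_i * m(A_i).
Lengths of the A_i:
  m(A_1) = 8 - 5 = 3.
  m(A_2) = 11 - 9 = 2.
  m(A_3) = 15 - 12 = 3.
  m(A_4) = 18 - 33/2 = 3/2.
Contributions c_i * m(A_i):
  (0) * (3) = 0.
  (2) * (2) = 4.
  (6) * (3) = 18.
  (-4) * (3/2) = -6.
Total: 0 + 4 + 18 - 6 = 16.

16


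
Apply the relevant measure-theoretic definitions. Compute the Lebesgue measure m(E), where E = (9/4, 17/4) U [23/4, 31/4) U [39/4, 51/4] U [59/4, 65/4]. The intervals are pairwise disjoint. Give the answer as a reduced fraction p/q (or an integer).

For pairwise disjoint intervals, m(union_i I_i) = sum_i m(I_i),
and m is invariant under swapping open/closed endpoints (single points have measure 0).
So m(E) = sum_i (b_i - a_i).
  I_1 has length 17/4 - 9/4 = 2.
  I_2 has length 31/4 - 23/4 = 2.
  I_3 has length 51/4 - 39/4 = 3.
  I_4 has length 65/4 - 59/4 = 3/2.
Summing:
  m(E) = 2 + 2 + 3 + 3/2 = 17/2.

17/2


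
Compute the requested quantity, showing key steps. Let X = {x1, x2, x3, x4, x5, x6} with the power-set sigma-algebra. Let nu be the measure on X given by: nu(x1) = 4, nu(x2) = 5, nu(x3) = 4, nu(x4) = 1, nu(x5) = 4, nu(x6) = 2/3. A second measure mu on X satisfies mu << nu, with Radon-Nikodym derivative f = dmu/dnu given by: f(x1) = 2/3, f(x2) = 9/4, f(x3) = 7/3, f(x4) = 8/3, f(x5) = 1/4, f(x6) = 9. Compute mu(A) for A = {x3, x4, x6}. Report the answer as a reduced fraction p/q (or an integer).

By the defining property of the Radon-Nikodym derivative, for every measurable set A,
  mu(A) = integral_A f dnu.
Since nu is a discrete measure concentrated on the atoms of X, the integral over A reduces to the sum
  mu(A) = sum_{x in A} f(x) * nu({x}).
Computing each term:
  x3: f(x3) * nu(x3) = 7/3 * 4 = 28/3.
  x4: f(x4) * nu(x4) = 8/3 * 1 = 8/3.
  x6: f(x6) * nu(x6) = 9 * 2/3 = 6.
Summing: mu(A) = 28/3 + 8/3 + 6 = 18.

18


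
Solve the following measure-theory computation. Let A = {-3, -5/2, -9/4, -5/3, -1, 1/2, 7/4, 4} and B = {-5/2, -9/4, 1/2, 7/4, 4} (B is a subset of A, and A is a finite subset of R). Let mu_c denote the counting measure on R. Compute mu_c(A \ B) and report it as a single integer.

Counting measure assigns mu_c(E) = |E| (number of elements) when E is finite. For B subset A, A \ B is the set of elements of A not in B, so |A \ B| = |A| - |B|.
|A| = 8, |B| = 5, so mu_c(A \ B) = 8 - 5 = 3.

3


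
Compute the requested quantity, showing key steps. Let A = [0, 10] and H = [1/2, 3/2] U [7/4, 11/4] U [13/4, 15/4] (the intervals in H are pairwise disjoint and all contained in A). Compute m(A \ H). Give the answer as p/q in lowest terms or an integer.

The ambient interval has length m(A) = 10 - 0 = 10.
Since the holes are disjoint and sit inside A, by finite additivity
  m(H) = sum_i (b_i - a_i), and m(A \ H) = m(A) - m(H).
Computing the hole measures:
  m(H_1) = 3/2 - 1/2 = 1.
  m(H_2) = 11/4 - 7/4 = 1.
  m(H_3) = 15/4 - 13/4 = 1/2.
Summed: m(H) = 1 + 1 + 1/2 = 5/2.
So m(A \ H) = 10 - 5/2 = 15/2.

15/2


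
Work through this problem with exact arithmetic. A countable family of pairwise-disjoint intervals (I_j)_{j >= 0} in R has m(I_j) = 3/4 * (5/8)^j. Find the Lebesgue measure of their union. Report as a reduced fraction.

By countable additivity of the Lebesgue measure on pairwise disjoint measurable sets,
  m(union_{j >= 0} I_j) = sum_{j >= 0} m(I_j) = sum_{j >= 0} a * r^j,
  with a = 3/4 and r = 5/8.
Since 0 < r = 5/8 < 1, the geometric series converges:
  sum_{j >= 0} a * r^j = a / (1 - r).
  = 3/4 / (1 - 5/8)
  = 3/4 / (3/8)
  = 2.

2


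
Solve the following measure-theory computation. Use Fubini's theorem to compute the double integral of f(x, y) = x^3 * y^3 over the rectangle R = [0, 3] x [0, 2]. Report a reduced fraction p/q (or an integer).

f(x, y) is a tensor product of a function of x and a function of y, and both factors are bounded continuous (hence Lebesgue integrable) on the rectangle, so Fubini's theorem applies:
  integral_R f d(m x m) = (integral_a1^b1 x^3 dx) * (integral_a2^b2 y^3 dy).
Inner integral in x: integral_{0}^{3} x^3 dx = (3^4 - 0^4)/4
  = 81/4.
Inner integral in y: integral_{0}^{2} y^3 dy = (2^4 - 0^4)/4
  = 4.
Product: (81/4) * (4) = 81.

81


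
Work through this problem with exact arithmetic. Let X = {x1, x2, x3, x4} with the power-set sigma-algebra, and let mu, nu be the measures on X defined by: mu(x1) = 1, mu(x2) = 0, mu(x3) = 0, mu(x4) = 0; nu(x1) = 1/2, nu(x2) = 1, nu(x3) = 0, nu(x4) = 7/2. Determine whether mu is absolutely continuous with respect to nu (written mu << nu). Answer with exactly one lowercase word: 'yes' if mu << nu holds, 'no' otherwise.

mu << nu means: every nu-null measurable set is also mu-null; equivalently, for every atom x, if nu({x}) = 0 then mu({x}) = 0.
Checking each atom:
  x1: nu = 1/2 > 0 -> no constraint.
  x2: nu = 1 > 0 -> no constraint.
  x3: nu = 0, mu = 0 -> consistent with mu << nu.
  x4: nu = 7/2 > 0 -> no constraint.
No atom violates the condition. Therefore mu << nu.

yes


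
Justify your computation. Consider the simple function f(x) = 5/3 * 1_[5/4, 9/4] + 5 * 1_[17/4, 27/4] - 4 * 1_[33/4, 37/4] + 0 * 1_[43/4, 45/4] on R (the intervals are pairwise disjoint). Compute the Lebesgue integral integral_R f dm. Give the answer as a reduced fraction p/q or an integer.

For a simple function f = sum_i c_i * 1_{A_i} with disjoint A_i,
  integral f dm = sum_i c_i * m(A_i).
Lengths of the A_i:
  m(A_1) = 9/4 - 5/4 = 1.
  m(A_2) = 27/4 - 17/4 = 5/2.
  m(A_3) = 37/4 - 33/4 = 1.
  m(A_4) = 45/4 - 43/4 = 1/2.
Contributions c_i * m(A_i):
  (5/3) * (1) = 5/3.
  (5) * (5/2) = 25/2.
  (-4) * (1) = -4.
  (0) * (1/2) = 0.
Total: 5/3 + 25/2 - 4 + 0 = 61/6.

61/6


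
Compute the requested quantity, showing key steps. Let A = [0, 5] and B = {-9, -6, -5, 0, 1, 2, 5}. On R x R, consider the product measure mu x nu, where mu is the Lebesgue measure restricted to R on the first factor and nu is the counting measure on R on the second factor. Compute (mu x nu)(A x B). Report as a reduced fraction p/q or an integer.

For a measurable rectangle A x B, the product measure satisfies
  (mu x nu)(A x B) = mu(A) * nu(B).
  mu(A) = 5.
  nu(B) = 7.
  (mu x nu)(A x B) = 5 * 7 = 35.

35


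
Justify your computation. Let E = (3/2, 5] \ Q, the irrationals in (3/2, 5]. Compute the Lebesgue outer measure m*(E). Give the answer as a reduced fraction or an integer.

The interval I = (3/2, 5] has m(I) = 5 - 3/2 = 7/2 (endpoints are measure-zero, so open/closed/half-open agree). Write I = (I cap Q) u (I \ Q). The rationals in I are countable, so m*(I cap Q) = 0 (cover each rational by intervals whose total length is arbitrarily small). By countable subadditivity m*(I) <= m*(I cap Q) + m*(I \ Q), hence m*(I \ Q) >= m(I) = 7/2. The reverse inequality m*(I \ Q) <= m*(I) = 7/2 is trivial since (I \ Q) is a subset of I. Therefore m*(I \ Q) = 7/2.

7/2


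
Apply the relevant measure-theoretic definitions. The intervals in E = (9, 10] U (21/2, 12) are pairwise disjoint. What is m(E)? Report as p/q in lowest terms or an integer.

For pairwise disjoint intervals, m(union_i I_i) = sum_i m(I_i),
and m is invariant under swapping open/closed endpoints (single points have measure 0).
So m(E) = sum_i (b_i - a_i).
  I_1 has length 10 - 9 = 1.
  I_2 has length 12 - 21/2 = 3/2.
Summing:
  m(E) = 1 + 3/2 = 5/2.

5/2


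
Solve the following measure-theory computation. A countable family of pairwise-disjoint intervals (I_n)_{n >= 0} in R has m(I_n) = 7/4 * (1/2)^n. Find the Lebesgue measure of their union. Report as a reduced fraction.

By countable additivity of the Lebesgue measure on pairwise disjoint measurable sets,
  m(union_{n >= 0} I_n) = sum_{n >= 0} m(I_n) = sum_{n >= 0} a * r^n,
  with a = 7/4 and r = 1/2.
Since 0 < r = 1/2 < 1, the geometric series converges:
  sum_{n >= 0} a * r^n = a / (1 - r).
  = 7/4 / (1 - 1/2)
  = 7/4 / (1/2)
  = 7/2.

7/2


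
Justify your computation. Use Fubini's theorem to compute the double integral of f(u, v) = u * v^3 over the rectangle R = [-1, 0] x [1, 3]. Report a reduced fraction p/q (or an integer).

f(u, v) is a tensor product of a function of u and a function of v, and both factors are bounded continuous (hence Lebesgue integrable) on the rectangle, so Fubini's theorem applies:
  integral_R f d(m x m) = (integral_a1^b1 u du) * (integral_a2^b2 v^3 dv).
Inner integral in u: integral_{-1}^{0} u du = (0^2 - (-1)^2)/2
  = -1/2.
Inner integral in v: integral_{1}^{3} v^3 dv = (3^4 - 1^4)/4
  = 20.
Product: (-1/2) * (20) = -10.

-10


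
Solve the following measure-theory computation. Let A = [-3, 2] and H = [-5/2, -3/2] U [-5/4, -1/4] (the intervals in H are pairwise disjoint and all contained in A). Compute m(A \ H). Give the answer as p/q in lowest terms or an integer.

The ambient interval has length m(A) = 2 - (-3) = 5.
Since the holes are disjoint and sit inside A, by finite additivity
  m(H) = sum_i (b_i - a_i), and m(A \ H) = m(A) - m(H).
Computing the hole measures:
  m(H_1) = -3/2 - (-5/2) = 1.
  m(H_2) = -1/4 - (-5/4) = 1.
Summed: m(H) = 1 + 1 = 2.
So m(A \ H) = 5 - 2 = 3.

3


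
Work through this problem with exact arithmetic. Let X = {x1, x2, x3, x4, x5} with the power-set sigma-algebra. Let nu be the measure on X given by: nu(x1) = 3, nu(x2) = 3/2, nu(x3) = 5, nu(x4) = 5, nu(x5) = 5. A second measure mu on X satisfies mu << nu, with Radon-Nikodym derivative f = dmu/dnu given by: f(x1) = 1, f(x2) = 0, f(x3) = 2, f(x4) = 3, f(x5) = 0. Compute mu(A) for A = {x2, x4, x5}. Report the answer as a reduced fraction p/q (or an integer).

By the defining property of the Radon-Nikodym derivative, for every measurable set A,
  mu(A) = integral_A f dnu.
Since nu is a discrete measure concentrated on the atoms of X, the integral over A reduces to the sum
  mu(A) = sum_{x in A} f(x) * nu({x}).
Computing each term:
  x2: f(x2) * nu(x2) = 0 * 3/2 = 0.
  x4: f(x4) * nu(x4) = 3 * 5 = 15.
  x5: f(x5) * nu(x5) = 0 * 5 = 0.
Summing: mu(A) = 0 + 15 + 0 = 15.

15


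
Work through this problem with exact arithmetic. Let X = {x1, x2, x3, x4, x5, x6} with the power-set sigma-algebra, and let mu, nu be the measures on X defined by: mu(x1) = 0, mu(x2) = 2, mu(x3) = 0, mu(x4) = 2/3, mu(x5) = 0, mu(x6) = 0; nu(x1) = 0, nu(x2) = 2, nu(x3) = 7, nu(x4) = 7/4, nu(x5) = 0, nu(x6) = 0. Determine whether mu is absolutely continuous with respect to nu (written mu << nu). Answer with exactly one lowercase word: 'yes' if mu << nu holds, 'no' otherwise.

mu << nu means: every nu-null measurable set is also mu-null; equivalently, for every atom x, if nu({x}) = 0 then mu({x}) = 0.
Checking each atom:
  x1: nu = 0, mu = 0 -> consistent with mu << nu.
  x2: nu = 2 > 0 -> no constraint.
  x3: nu = 7 > 0 -> no constraint.
  x4: nu = 7/4 > 0 -> no constraint.
  x5: nu = 0, mu = 0 -> consistent with mu << nu.
  x6: nu = 0, mu = 0 -> consistent with mu << nu.
No atom violates the condition. Therefore mu << nu.

yes


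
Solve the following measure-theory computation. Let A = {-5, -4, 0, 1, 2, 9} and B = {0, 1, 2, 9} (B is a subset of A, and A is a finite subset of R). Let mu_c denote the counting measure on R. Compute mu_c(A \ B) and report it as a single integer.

Counting measure assigns mu_c(E) = |E| (number of elements) when E is finite. For B subset A, A \ B is the set of elements of A not in B, so |A \ B| = |A| - |B|.
|A| = 6, |B| = 4, so mu_c(A \ B) = 6 - 4 = 2.

2


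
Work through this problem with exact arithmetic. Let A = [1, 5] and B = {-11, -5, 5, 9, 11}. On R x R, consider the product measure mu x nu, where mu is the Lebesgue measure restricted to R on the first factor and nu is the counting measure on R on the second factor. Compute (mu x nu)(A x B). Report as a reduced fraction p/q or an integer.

For a measurable rectangle A x B, the product measure satisfies
  (mu x nu)(A x B) = mu(A) * nu(B).
  mu(A) = 4.
  nu(B) = 5.
  (mu x nu)(A x B) = 4 * 5 = 20.

20


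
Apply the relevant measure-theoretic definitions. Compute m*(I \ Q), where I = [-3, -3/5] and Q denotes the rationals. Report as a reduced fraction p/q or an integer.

The interval I = [-3, -3/5] has m(I) = -3/5 - (-3) = 12/5 (endpoints are measure-zero, so open/closed/half-open agree). Write I = (I cap Q) u (I \ Q). The rationals in I are countable, so m*(I cap Q) = 0 (cover each rational by intervals whose total length is arbitrarily small). By countable subadditivity m*(I) <= m*(I cap Q) + m*(I \ Q), hence m*(I \ Q) >= m(I) = 12/5. The reverse inequality m*(I \ Q) <= m*(I) = 12/5 is trivial since (I \ Q) is a subset of I. Therefore m*(I \ Q) = 12/5.

12/5


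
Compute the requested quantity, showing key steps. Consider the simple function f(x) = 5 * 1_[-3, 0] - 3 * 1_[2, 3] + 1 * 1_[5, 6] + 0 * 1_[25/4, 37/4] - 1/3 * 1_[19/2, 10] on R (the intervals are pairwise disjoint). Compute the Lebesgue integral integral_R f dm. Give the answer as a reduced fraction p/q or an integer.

For a simple function f = sum_i c_i * 1_{A_i} with disjoint A_i,
  integral f dm = sum_i c_i * m(A_i).
Lengths of the A_i:
  m(A_1) = 0 - (-3) = 3.
  m(A_2) = 3 - 2 = 1.
  m(A_3) = 6 - 5 = 1.
  m(A_4) = 37/4 - 25/4 = 3.
  m(A_5) = 10 - 19/2 = 1/2.
Contributions c_i * m(A_i):
  (5) * (3) = 15.
  (-3) * (1) = -3.
  (1) * (1) = 1.
  (0) * (3) = 0.
  (-1/3) * (1/2) = -1/6.
Total: 15 - 3 + 1 + 0 - 1/6 = 77/6.

77/6


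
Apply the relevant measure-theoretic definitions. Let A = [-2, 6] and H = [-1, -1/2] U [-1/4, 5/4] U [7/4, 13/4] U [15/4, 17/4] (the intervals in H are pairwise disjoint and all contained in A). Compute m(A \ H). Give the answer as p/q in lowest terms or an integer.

The ambient interval has length m(A) = 6 - (-2) = 8.
Since the holes are disjoint and sit inside A, by finite additivity
  m(H) = sum_i (b_i - a_i), and m(A \ H) = m(A) - m(H).
Computing the hole measures:
  m(H_1) = -1/2 - (-1) = 1/2.
  m(H_2) = 5/4 - (-1/4) = 3/2.
  m(H_3) = 13/4 - 7/4 = 3/2.
  m(H_4) = 17/4 - 15/4 = 1/2.
Summed: m(H) = 1/2 + 3/2 + 3/2 + 1/2 = 4.
So m(A \ H) = 8 - 4 = 4.

4


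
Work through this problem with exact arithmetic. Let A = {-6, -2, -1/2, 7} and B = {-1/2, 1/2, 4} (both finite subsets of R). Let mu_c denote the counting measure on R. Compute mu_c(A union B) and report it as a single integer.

Counting measure on a finite set equals cardinality. By inclusion-exclusion, |A union B| = |A| + |B| - |A cap B|.
|A| = 4, |B| = 3, |A cap B| = 1.
So mu_c(A union B) = 4 + 3 - 1 = 6.

6


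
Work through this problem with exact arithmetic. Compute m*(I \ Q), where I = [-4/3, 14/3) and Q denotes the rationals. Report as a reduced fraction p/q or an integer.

The interval I = [-4/3, 14/3) has m(I) = 14/3 - (-4/3) = 6 (endpoints are measure-zero, so open/closed/half-open agree). Write I = (I cap Q) u (I \ Q). The rationals in I are countable, so m*(I cap Q) = 0 (cover each rational by intervals whose total length is arbitrarily small). By countable subadditivity m*(I) <= m*(I cap Q) + m*(I \ Q), hence m*(I \ Q) >= m(I) = 6. The reverse inequality m*(I \ Q) <= m*(I) = 6 is trivial since (I \ Q) is a subset of I. Therefore m*(I \ Q) = 6.

6


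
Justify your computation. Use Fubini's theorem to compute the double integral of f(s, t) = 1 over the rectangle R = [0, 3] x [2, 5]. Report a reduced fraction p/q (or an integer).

f(s, t) is a tensor product of a function of s and a function of t, and both factors are bounded continuous (hence Lebesgue integrable) on the rectangle, so Fubini's theorem applies:
  integral_R f d(m x m) = (integral_a1^b1 1 ds) * (integral_a2^b2 1 dt).
Inner integral in s: integral_{0}^{3} 1 ds = (3^1 - 0^1)/1
  = 3.
Inner integral in t: integral_{2}^{5} 1 dt = (5^1 - 2^1)/1
  = 3.
Product: (3) * (3) = 9.

9


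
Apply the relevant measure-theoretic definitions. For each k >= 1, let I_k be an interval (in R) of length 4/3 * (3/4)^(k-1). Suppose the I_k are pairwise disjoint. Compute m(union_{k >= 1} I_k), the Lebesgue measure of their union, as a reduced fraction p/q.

By countable additivity of the Lebesgue measure on pairwise disjoint measurable sets,
  m(union_{k >= 1} I_k) = sum_{k >= 1} m(I_k) = sum_{k >= 1} a * r^(k-1),
  with a = 4/3 and r = 3/4.
Since 0 < r = 3/4 < 1, the geometric series converges:
  sum_{k >= 1} a * r^(k-1) = a / (1 - r).
  = 4/3 / (1 - 3/4)
  = 4/3 / (1/4)
  = 16/3.

16/3


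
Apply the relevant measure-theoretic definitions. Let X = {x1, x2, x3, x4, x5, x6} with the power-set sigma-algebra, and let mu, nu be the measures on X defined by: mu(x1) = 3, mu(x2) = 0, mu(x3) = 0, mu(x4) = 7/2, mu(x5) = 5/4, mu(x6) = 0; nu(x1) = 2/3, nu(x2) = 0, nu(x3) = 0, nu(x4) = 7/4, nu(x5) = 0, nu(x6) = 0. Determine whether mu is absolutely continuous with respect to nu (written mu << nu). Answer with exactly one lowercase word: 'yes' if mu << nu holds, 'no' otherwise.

mu << nu means: every nu-null measurable set is also mu-null; equivalently, for every atom x, if nu({x}) = 0 then mu({x}) = 0.
Checking each atom:
  x1: nu = 2/3 > 0 -> no constraint.
  x2: nu = 0, mu = 0 -> consistent with mu << nu.
  x3: nu = 0, mu = 0 -> consistent with mu << nu.
  x4: nu = 7/4 > 0 -> no constraint.
  x5: nu = 0, mu = 5/4 > 0 -> violates mu << nu.
  x6: nu = 0, mu = 0 -> consistent with mu << nu.
The atom(s) x5 violate the condition (nu = 0 but mu > 0). Therefore mu is NOT absolutely continuous w.r.t. nu.

no


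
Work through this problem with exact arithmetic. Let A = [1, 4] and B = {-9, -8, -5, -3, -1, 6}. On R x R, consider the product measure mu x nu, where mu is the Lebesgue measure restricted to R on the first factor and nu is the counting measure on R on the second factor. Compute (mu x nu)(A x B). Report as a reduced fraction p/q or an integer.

For a measurable rectangle A x B, the product measure satisfies
  (mu x nu)(A x B) = mu(A) * nu(B).
  mu(A) = 3.
  nu(B) = 6.
  (mu x nu)(A x B) = 3 * 6 = 18.

18


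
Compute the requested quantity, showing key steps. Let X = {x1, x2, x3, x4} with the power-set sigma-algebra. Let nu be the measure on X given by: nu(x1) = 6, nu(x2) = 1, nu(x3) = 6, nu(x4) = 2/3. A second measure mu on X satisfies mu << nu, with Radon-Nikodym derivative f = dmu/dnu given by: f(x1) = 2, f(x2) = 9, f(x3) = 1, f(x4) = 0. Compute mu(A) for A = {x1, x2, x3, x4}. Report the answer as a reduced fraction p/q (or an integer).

By the defining property of the Radon-Nikodym derivative, for every measurable set A,
  mu(A) = integral_A f dnu.
Since nu is a discrete measure concentrated on the atoms of X, the integral over A reduces to the sum
  mu(A) = sum_{x in A} f(x) * nu({x}).
Computing each term:
  x1: f(x1) * nu(x1) = 2 * 6 = 12.
  x2: f(x2) * nu(x2) = 9 * 1 = 9.
  x3: f(x3) * nu(x3) = 1 * 6 = 6.
  x4: f(x4) * nu(x4) = 0 * 2/3 = 0.
Summing: mu(A) = 12 + 9 + 6 + 0 = 27.

27


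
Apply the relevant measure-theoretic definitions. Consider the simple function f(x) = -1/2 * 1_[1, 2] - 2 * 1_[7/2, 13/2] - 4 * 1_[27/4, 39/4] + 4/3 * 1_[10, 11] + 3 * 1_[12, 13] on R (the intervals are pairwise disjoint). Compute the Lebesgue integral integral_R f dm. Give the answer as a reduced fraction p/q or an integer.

For a simple function f = sum_i c_i * 1_{A_i} with disjoint A_i,
  integral f dm = sum_i c_i * m(A_i).
Lengths of the A_i:
  m(A_1) = 2 - 1 = 1.
  m(A_2) = 13/2 - 7/2 = 3.
  m(A_3) = 39/4 - 27/4 = 3.
  m(A_4) = 11 - 10 = 1.
  m(A_5) = 13 - 12 = 1.
Contributions c_i * m(A_i):
  (-1/2) * (1) = -1/2.
  (-2) * (3) = -6.
  (-4) * (3) = -12.
  (4/3) * (1) = 4/3.
  (3) * (1) = 3.
Total: -1/2 - 6 - 12 + 4/3 + 3 = -85/6.

-85/6
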